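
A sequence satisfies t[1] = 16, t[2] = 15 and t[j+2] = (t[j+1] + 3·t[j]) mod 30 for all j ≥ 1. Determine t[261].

9

Listing terms: t[1] = 16; t[2] = 15; t[3] = 3; t[4] = 18; t[5] = 27; t[6] = 21; t[7] = 12; t[8] = 15; t[9] = 21; t[10] = 6; t[11] = 9; t[12] = 27; t[13] = 24; t[14] = 15; t[15] = 27; t[16] = 12; t[17] = 3; t[18] = 9; t[19] = 18; t[20] = 15; t[21] = 9; t[22] = 24; t[23] = 21; t[24] = 3; t[25] = 6; t[26] = 15; t[27] = 3.
Since (t[26], t[27]) = (t[2], t[3]) = (15, 3) (two consecutive terms determine the rest), the sequence is eventually periodic: after a pre-period of length 1 it cycles with period 24.
For j ≥ 2, t[j] depends only on (j - 2) mod 24. (261 - 2) mod 24 = 19, so t[261] = t[21] = 9.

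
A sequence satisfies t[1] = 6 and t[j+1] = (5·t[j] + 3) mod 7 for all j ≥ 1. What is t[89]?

Computing terms: t[1] = 6; t[2] = 5; t[3] = 0; t[4] = 3; t[5] = 4; t[6] = 2; t[7] = 6.
Since t[7] = t[1] = 6, the sequence is periodic with period 6.
So t[89] = t[1 + ((89-1) mod 6)] = t[5] = 4.

4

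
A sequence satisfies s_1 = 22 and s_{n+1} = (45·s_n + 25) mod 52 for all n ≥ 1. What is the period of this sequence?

s_1 = 22, s_2 = 27, s_3 = 44, s_4 = 29, s_5 = 30, s_6 = 23, s_7 = 20, s_8 = 41, s_9 = 50, s_{10} = 39, s_{11} = 12, s_{12} = 45, s_{13} = 22.
The sequence repeats with period 12.

12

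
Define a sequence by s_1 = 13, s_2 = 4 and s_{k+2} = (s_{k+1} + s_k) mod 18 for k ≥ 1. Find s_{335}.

4

s_1 = 13; s_2 = 4; s_3 = 17; s_4 = 3; s_5 = 2; s_6 = 5; s_7 = 7; s_8 = 12; s_9 = 1; s_{10} = 13; s_{11} = 14; s_{12} = 9; s_{13} = 5; s_{14} = 14; s_{15} = 1; s_{16} = 15; s_{17} = 16; s_{18} = 13; s_{19} = 11; s_{20} = 6; s_{21} = 17; s_{22} = 5; s_{23} = 4; s_{24} = 9; s_{25} = 13; s_{26} = 4.
Since (s_{25}, s_{26}) = (s_1, s_2) = (13, 4) (two consecutive terms determine the rest), the sequence is periodic with period 24.
(335 - 1) mod 24 = 22, so s_{335} = s_{23} = 4.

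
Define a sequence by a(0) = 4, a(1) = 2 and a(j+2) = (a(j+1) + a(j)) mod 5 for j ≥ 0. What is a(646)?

We have a(0) = 4; a(1) = 2; a(2) = 1; a(3) = 3; a(4) = 4; a(5) = 2.
The sequence repeats with period 4.
(646 - 0) mod 4 = 2, so a(646) = a(2) = 1.

1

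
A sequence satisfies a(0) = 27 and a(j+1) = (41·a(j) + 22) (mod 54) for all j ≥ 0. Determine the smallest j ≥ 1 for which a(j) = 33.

a(0) = 27,  a(1) = 49,  a(2) = 33,  a(3) = 25,  a(4) = 21,  a(5) = 19,  a(6) = 45,  a(7) = 31,  a(8) = 51,  a(9) = 7,  a(10) = 39,  a(11) = 1,  a(12) = 9,  a(13) = 13,  a(14) = 15,  a(15) = 43,  a(16) = 3,  a(17) = 37,  a(18) = 27.
Since a(18) = a(0) = 27, the sequence is periodic with period 18.
The value 33 first appears (with j ≥ 1) at a(2).

2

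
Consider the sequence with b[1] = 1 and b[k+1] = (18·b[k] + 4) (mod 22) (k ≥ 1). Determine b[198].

2

Computing terms: b[1] = 1; b[2] = 0; b[3] = 4; b[4] = 10; b[5] = 8; b[6] = 16; b[7] = 6; b[8] = 2; b[9] = 18; b[10] = 20; b[11] = 12; b[12] = 0.
Since b[12] = b[2] = 0, the sequence is eventually periodic: after a pre-period of length 1 it cycles with period 10.
For k ≥ 2, b[k] depends only on (k - 2) mod 10. (198 - 2) mod 10 = 6, so b[198] = b[8] = 2.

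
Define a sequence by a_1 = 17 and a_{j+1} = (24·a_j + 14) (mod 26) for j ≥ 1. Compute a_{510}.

We have a_1 = 17,  a_2 = 6,  a_3 = 2,  a_4 = 10,  a_5 = 20,  a_6 = 0,  a_7 = 14,  a_8 = 12,  a_9 = 16,  a_{10} = 8,  a_{11} = 24,  a_{12} = 18,  a_{13} = 4,  a_{14} = 6.
Since a_{14} = a_2 = 6, the sequence is eventually periodic: after a pre-period of length 1 it cycles with period 12.
For j ≥ 2, a_j depends only on (j - 2) mod 12. (510 - 2) mod 12 = 4, so a_{510} = a_6 = 0.

0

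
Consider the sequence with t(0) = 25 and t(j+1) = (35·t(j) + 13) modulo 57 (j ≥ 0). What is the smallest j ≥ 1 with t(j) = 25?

18

t(0) = 25,  t(1) = 33,  t(2) = 28,  t(3) = 24,  t(4) = 55,  t(5) = 0,  t(6) = 13,  t(7) = 12,  t(8) = 34,  t(9) = 6,  t(10) = 52,  t(11) = 9,  t(12) = 43,  t(13) = 36,  t(14) = 19,  t(15) = 51,  t(16) = 31,  t(17) = 15,  t(18) = 25.
Since t(18) = t(0) = 25, the sequence is periodic with period 18.
The value 25 next appears (with j ≥ 1) at t(18).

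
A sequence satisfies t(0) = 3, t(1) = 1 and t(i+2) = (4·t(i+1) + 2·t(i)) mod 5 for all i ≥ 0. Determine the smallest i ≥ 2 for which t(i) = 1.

We have t(0) = 3,  t(1) = 1,  t(2) = 0,  t(3) = 2,  t(4) = 3,  t(5) = 1.
The sequence repeats with period 4.
The value 1 next appears (with i ≥ 2) at t(5).

5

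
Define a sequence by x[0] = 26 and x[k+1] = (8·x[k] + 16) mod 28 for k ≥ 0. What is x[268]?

16

Listing terms: x[0] = 26,  x[1] = 0,  x[2] = 16,  x[3] = 4,  x[4] = 20,  x[5] = 8,  x[6] = 24,  x[7] = 12,  x[8] = 0.
Since x[8] = x[1] = 0, the sequence is eventually periodic: after a pre-period of length 1 it cycles with period 7.
For k ≥ 1, x[k] depends only on (k - 1) mod 7. (268 - 1) mod 7 = 1, so x[268] = x[2] = 16.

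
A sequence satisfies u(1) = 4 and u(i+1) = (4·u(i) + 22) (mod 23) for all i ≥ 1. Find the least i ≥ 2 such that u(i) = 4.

Computing terms: u(1) = 4, u(2) = 15, u(3) = 13, u(4) = 5, u(5) = 19, u(6) = 6, u(7) = 0, u(8) = 22, u(9) = 18, u(10) = 2, u(11) = 7, u(12) = 4.
The sequence repeats with period 11.
The value 4 next appears (with i ≥ 2) at u(12).

12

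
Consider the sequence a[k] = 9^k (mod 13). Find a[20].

3

We have a[1] = 9,  a[2] = 3,  a[3] = 1,  a[4] = 9.
Since a[4] = a[1] = 9, the sequence is periodic with period 3.
So a[20] = a[1 + ((20-1) mod 3)] = a[2] = 3.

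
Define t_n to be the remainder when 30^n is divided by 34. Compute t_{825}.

We have t_1 = 30,  t_2 = 16,  t_3 = 4,  t_4 = 18,  t_5 = 30.
The sequence repeats with period 4.
So t_{825} = t_{1 + ((825-1) mod 4)} = t_1 = 30.

30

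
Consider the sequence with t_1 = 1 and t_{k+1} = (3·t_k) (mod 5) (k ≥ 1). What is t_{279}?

4

Listing terms: t_1 = 1, t_2 = 3, t_3 = 4, t_4 = 2, t_5 = 1.
The sequence repeats with period 4.
So t_{279} = t_{1 + ((279-1) mod 4)} = t_3 = 4.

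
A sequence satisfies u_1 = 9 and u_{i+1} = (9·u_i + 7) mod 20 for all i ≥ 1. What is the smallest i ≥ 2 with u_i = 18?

Listing terms: u_1 = 9, u_2 = 8, u_3 = 19, u_4 = 18, u_5 = 9.
The sequence repeats with period 4.
The value 18 first appears (with i ≥ 2) at u_4.

4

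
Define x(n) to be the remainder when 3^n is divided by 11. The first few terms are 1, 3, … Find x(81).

3

Listing terms: x(0) = 1,  x(1) = 3,  x(2) = 9,  x(3) = 5,  x(4) = 4,  x(5) = 1.
The sequence repeats with period 5.
(81 - 0) mod 5 = 1, so x(81) = x(1) = 3.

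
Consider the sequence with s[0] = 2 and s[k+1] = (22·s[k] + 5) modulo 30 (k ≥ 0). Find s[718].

13

Listing terms: s[0] = 2; s[1] = 19; s[2] = 3; s[3] = 11; s[4] = 7; s[5] = 9; s[6] = 23; s[7] = 1; s[8] = 27; s[9] = 29; s[10] = 13; s[11] = 21; s[12] = 17; s[13] = 19.
Since s[13] = s[1] = 19, the sequence is eventually periodic: after a pre-period of length 1 it cycles with period 12.
For k ≥ 1, s[k] depends only on (k - 1) mod 12. (718 - 1) mod 12 = 9, so s[718] = s[10] = 13.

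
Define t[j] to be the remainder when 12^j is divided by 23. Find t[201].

Listing terms: t[0] = 1; t[1] = 12; t[2] = 6; t[3] = 3; t[4] = 13; t[5] = 18; t[6] = 9; t[7] = 16; t[8] = 8; t[9] = 4; t[10] = 2; t[11] = 1.
The sequence repeats with period 11.
So t[201] = t[0 + ((201-0) mod 11)] = t[3] = 3.

3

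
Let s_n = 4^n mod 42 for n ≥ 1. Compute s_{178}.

4

Computing terms: s_1 = 4; s_2 = 16; s_3 = 22; s_4 = 4.
Since s_4 = s_1 = 4, the sequence is periodic with period 3.
So s_{178} = s_{1 + ((178-1) mod 3)} = s_1 = 4.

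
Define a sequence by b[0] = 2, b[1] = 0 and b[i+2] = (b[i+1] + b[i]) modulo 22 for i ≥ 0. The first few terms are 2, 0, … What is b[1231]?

0

Computing terms: b[0] = 2,  b[1] = 0,  b[2] = 2,  b[3] = 2,  b[4] = 4,  b[5] = 6,  b[6] = 10,  b[7] = 16,  b[8] = 4,  b[9] = 20,  b[10] = 2,  b[11] = 0.
The sequence repeats with period 10.
So b[1231] = b[0 + ((1231-0) mod 10)] = b[1] = 0.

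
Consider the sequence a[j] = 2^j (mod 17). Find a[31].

Computing terms: a[1] = 2,  a[2] = 4,  a[3] = 8,  a[4] = 16,  a[5] = 15,  a[6] = 13,  a[7] = 9,  a[8] = 1,  a[9] = 2.
The sequence repeats with period 8.
(31 - 1) mod 8 = 6, so a[31] = a[7] = 9.

9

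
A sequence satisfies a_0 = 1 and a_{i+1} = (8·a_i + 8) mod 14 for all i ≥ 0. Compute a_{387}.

10

We have a_0 = 1; a_1 = 2; a_2 = 10; a_3 = 4; a_4 = 12; a_5 = 6; a_6 = 0; a_7 = 8; a_8 = 2.
Since a_8 = a_1 = 2, the sequence is eventually periodic: after a pre-period of length 1 it cycles with period 7.
For i ≥ 1, a_i depends only on (i - 1) mod 7. (387 - 1) mod 7 = 1, so a_{387} = a_2 = 10.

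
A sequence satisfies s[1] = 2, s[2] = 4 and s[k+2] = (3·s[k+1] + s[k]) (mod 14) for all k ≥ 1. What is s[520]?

2

Computing terms: s[1] = 2, s[2] = 4, s[3] = 0, s[4] = 4, s[5] = 12, s[6] = 12, s[7] = 6, s[8] = 2, s[9] = 12, s[10] = 10, s[11] = 0, s[12] = 10, s[13] = 2, s[14] = 2, s[15] = 8, s[16] = 12, s[17] = 2, s[18] = 4.
The sequence repeats with period 16.
So s[520] = s[1 + ((520-1) mod 16)] = s[8] = 2.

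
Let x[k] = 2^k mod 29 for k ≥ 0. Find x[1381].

Computing terms: x[0] = 1,  x[1] = 2,  x[2] = 4,  x[3] = 8,  x[4] = 16,  x[5] = 3,  x[6] = 6,  x[7] = 12,  x[8] = 24,  x[9] = 19,  x[10] = 9,  x[11] = 18,  x[12] = 7,  x[13] = 14,  x[14] = 28,  x[15] = 27,  x[16] = 25,  x[17] = 21,  x[18] = 13,  x[19] = 26,  x[20] = 23,  x[21] = 17,  x[22] = 5,  x[23] = 10,  x[24] = 20,  x[25] = 11,  x[26] = 22,  x[27] = 15,  x[28] = 1.
The sequence repeats with period 28.
(1381 - 0) mod 28 = 9, so x[1381] = x[9] = 19.

19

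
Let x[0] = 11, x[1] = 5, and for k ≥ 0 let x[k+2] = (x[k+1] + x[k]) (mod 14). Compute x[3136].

11

Listing terms: x[0] = 11,  x[1] = 5,  x[2] = 2,  x[3] = 7,  x[4] = 9,  x[5] = 2,  x[6] = 11,  x[7] = 13,  x[8] = 10,  x[9] = 9,  x[10] = 5,  x[11] = 0,  x[12] = 5,  x[13] = 5,  x[14] = 10,  x[15] = 1,  x[16] = 11,  x[17] = 12,  x[18] = 9,  x[19] = 7,  x[20] = 2,  x[21] = 9,  x[22] = 11,  x[23] = 6,  x[24] = 3,  x[25] = 9,  x[26] = 12,  x[27] = 7,  x[28] = 5,  x[29] = 12,  x[30] = 3,  x[31] = 1,  x[32] = 4,  x[33] = 5,  x[34] = 9,  x[35] = 0,  x[36] = 9,  x[37] = 9,  x[38] = 4,  x[39] = 13,  x[40] = 3,  x[41] = 2,  x[42] = 5,  x[43] = 7,  x[44] = 12,  x[45] = 5,  x[46] = 3,  x[47] = 8,  x[48] = 11,  x[49] = 5.
Since (x[48], x[49]) = (x[0], x[1]) = (11, 5) (two consecutive terms determine the rest), the sequence is periodic with period 48.
So x[3136] = x[0 + ((3136-0) mod 48)] = x[16] = 11.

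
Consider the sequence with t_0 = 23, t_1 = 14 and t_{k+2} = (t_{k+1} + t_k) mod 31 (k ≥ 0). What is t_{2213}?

9

We have t_0 = 23, t_1 = 14, t_2 = 6, t_3 = 20, t_4 = 26, t_5 = 15, t_6 = 10, t_7 = 25, t_8 = 4, t_9 = 29, t_{10} = 2, t_{11} = 0, t_{12} = 2, t_{13} = 2, t_{14} = 4, t_{15} = 6, t_{16} = 10, t_{17} = 16, t_{18} = 26, t_{19} = 11, t_{20} = 6, t_{21} = 17, t_{22} = 23, t_{23} = 9, t_{24} = 1, t_{25} = 10, t_{26} = 11, t_{27} = 21, t_{28} = 1, t_{29} = 22, t_{30} = 23, t_{31} = 14.
Since (t_{30}, t_{31}) = (t_0, t_1) = (23, 14) (two consecutive terms determine the rest), the sequence is periodic with period 30.
So t_{2213} = t_{0 + ((2213-0) mod 30)} = t_{23} = 9.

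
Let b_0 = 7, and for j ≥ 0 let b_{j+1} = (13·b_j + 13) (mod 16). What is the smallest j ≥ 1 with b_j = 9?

Listing terms: b_0 = 7,  b_1 = 8,  b_2 = 5,  b_3 = 14,  b_4 = 3,  b_5 = 4,  b_6 = 1,  b_7 = 10,  b_8 = 15,  b_9 = 0,  b_{10} = 13,  b_{11} = 6,  b_{12} = 11,  b_{13} = 12,  b_{14} = 9,  b_{15} = 2,  b_{16} = 7.
The sequence repeats with period 16.
The value 9 first appears (with j ≥ 1) at b_{14}.

14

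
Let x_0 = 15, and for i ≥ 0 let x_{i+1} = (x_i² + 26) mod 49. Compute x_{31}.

We have x_0 = 15,  x_1 = 6,  x_2 = 13,  x_3 = 48,  x_4 = 27,  x_5 = 20,  x_6 = 34,  x_7 = 6.
Since x_7 = x_1 = 6, the sequence is eventually periodic: after a pre-period of length 1 it cycles with period 6.
For i ≥ 1, x_i depends only on (i - 1) mod 6. (31 - 1) mod 6 = 0, so x_{31} = x_1 = 6.

6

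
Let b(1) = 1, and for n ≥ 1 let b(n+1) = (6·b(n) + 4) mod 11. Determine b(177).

Listing terms: b(1) = 1; b(2) = 10; b(3) = 9; b(4) = 3; b(5) = 0; b(6) = 4; b(7) = 6; b(8) = 7; b(9) = 2; b(10) = 5; b(11) = 1.
The sequence repeats with period 10.
So b(177) = b(1 + ((177-1) mod 10)) = b(7) = 6.

6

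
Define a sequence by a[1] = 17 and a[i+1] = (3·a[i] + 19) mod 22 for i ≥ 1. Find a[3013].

9

a[1] = 17, a[2] = 4, a[3] = 9, a[4] = 2, a[5] = 3, a[6] = 6, a[7] = 15, a[8] = 20, a[9] = 13, a[10] = 14, a[11] = 17.
The sequence repeats with period 10.
(3013 - 1) mod 10 = 2, so a[3013] = a[3] = 9.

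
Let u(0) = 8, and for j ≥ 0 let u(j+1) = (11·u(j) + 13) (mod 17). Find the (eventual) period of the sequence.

16

We have u(0) = 8,  u(1) = 16,  u(2) = 2,  u(3) = 1,  u(4) = 7,  u(5) = 5,  u(6) = 0,  u(7) = 13,  u(8) = 3,  u(9) = 12,  u(10) = 9,  u(11) = 10,  u(12) = 4,  u(13) = 6,  u(14) = 11,  u(15) = 15,  u(16) = 8.
The sequence repeats with period 16.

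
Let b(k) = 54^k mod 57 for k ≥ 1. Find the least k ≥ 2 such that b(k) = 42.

5

We have b(1) = 54,  b(2) = 9,  b(3) = 30,  b(4) = 24,  b(5) = 42,  b(6) = 45,  b(7) = 36,  b(8) = 6,  b(9) = 39,  b(10) = 54.
Since b(10) = b(1) = 54, the sequence is periodic with period 9.
The value 42 first appears (with k ≥ 2) at b(5).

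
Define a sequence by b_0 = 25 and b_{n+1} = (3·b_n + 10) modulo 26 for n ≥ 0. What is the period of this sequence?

3

b_0 = 25,  b_1 = 7,  b_2 = 5,  b_3 = 25.
Since b_3 = b_0 = 25, the sequence is periodic with period 3.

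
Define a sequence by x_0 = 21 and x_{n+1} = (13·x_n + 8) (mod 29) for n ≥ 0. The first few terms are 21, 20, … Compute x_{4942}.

21

Listing terms: x_0 = 21, x_1 = 20, x_2 = 7, x_3 = 12, x_4 = 19, x_5 = 23, x_6 = 17, x_7 = 26, x_8 = 27, x_9 = 11, x_{10} = 6, x_{11} = 28, x_{12} = 24, x_{13} = 1, x_{14} = 21.
Since x_{14} = x_0 = 21, the sequence is periodic with period 14.
So x_{4942} = x_{0 + ((4942-0) mod 14)} = x_0 = 21.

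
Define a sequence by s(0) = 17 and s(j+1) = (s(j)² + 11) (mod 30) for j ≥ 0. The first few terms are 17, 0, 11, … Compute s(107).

6

We have s(0) = 17, s(1) = 0, s(2) = 11, s(3) = 12, s(4) = 5, s(5) = 6, s(6) = 17.
The sequence repeats with period 6.
So s(107) = s(0 + ((107-0) mod 6)) = s(5) = 6.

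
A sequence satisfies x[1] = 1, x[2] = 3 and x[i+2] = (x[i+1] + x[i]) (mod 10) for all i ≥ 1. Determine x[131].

Listing terms: x[1] = 1,  x[2] = 3,  x[3] = 4,  x[4] = 7,  x[5] = 1,  x[6] = 8,  x[7] = 9,  x[8] = 7,  x[9] = 6,  x[10] = 3,  x[11] = 9,  x[12] = 2,  x[13] = 1,  x[14] = 3.
The sequence repeats with period 12.
(131 - 1) mod 12 = 10, so x[131] = x[11] = 9.

9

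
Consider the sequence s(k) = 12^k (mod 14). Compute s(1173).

6

We have s(0) = 1; s(1) = 12; s(2) = 4; s(3) = 6; s(4) = 2; s(5) = 10; s(6) = 8; s(7) = 12.
Since s(7) = s(1) = 12, the sequence is eventually periodic: after a pre-period of length 1 it cycles with period 6.
For k ≥ 1, s(k) depends only on (k - 1) mod 6. (1173 - 1) mod 6 = 2, so s(1173) = s(3) = 6.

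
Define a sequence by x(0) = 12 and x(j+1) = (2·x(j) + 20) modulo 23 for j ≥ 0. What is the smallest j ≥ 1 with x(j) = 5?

7

Listing terms: x(0) = 12; x(1) = 21; x(2) = 16; x(3) = 6; x(4) = 9; x(5) = 15; x(6) = 4; x(7) = 5; x(8) = 7; x(9) = 11; x(10) = 19; x(11) = 12.
Since x(11) = x(0) = 12, the sequence is periodic with period 11.
The value 5 first appears (with j ≥ 1) at x(7).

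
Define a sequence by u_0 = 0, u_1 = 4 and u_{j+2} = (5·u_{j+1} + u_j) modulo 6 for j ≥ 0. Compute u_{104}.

u_0 = 0, u_1 = 4, u_2 = 2, u_3 = 2, u_4 = 0, u_5 = 2, u_6 = 4, u_7 = 4, u_8 = 0, u_9 = 4.
The sequence repeats with period 8.
(104 - 0) mod 8 = 0, so u_{104} = u_0 = 0.

0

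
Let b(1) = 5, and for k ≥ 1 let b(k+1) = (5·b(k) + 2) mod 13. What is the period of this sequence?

b(1) = 5,  b(2) = 1,  b(3) = 7,  b(4) = 11,  b(5) = 5.
Since b(5) = b(1) = 5, the sequence is periodic with period 4.

4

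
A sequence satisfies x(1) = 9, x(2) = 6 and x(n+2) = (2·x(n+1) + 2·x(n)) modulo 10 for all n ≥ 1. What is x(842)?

Computing terms: x(1) = 9; x(2) = 6; x(3) = 0; x(4) = 2; x(5) = 4; x(6) = 2; x(7) = 2; x(8) = 8; x(9) = 0; x(10) = 6; x(11) = 2; x(12) = 6; x(13) = 6; x(14) = 4; x(15) = 0; x(16) = 8; x(17) = 6; x(18) = 8; x(19) = 8; x(20) = 2; x(21) = 0; x(22) = 4; x(23) = 8; x(24) = 4; x(25) = 4; x(26) = 6; x(27) = 0.
Since (x(26), x(27)) = (x(2), x(3)) = (6, 0) (two consecutive terms determine the rest), the sequence is eventually periodic: after a pre-period of length 1 it cycles with period 24.
For n ≥ 2, x(n) depends only on (n - 2) mod 24. (842 - 2) mod 24 = 0, so x(842) = x(2) = 6.

6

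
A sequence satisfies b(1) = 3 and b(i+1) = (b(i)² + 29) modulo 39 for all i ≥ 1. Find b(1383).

30

We have b(1) = 3, b(2) = 38, b(3) = 30, b(4) = 32, b(5) = 0, b(6) = 29, b(7) = 12, b(8) = 17, b(9) = 6, b(10) = 26, b(11) = 3.
Since b(11) = b(1) = 3, the sequence is periodic with period 10.
(1383 - 1) mod 10 = 2, so b(1383) = b(3) = 30.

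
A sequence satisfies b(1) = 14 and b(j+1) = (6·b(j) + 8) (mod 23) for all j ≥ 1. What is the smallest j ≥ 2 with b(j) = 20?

7

We have b(1) = 14, b(2) = 0, b(3) = 8, b(4) = 10, b(5) = 22, b(6) = 2, b(7) = 20, b(8) = 13, b(9) = 17, b(10) = 18, b(11) = 1, b(12) = 14.
Since b(12) = b(1) = 14, the sequence is periodic with period 11.
The value 20 first appears (with j ≥ 2) at b(7).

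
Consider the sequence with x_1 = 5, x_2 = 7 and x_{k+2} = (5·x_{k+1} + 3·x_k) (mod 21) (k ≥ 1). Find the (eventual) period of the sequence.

6

Listing terms: x_1 = 5, x_2 = 7, x_3 = 8, x_4 = 19, x_5 = 14, x_6 = 1, x_7 = 5, x_8 = 7.
The sequence repeats with period 6.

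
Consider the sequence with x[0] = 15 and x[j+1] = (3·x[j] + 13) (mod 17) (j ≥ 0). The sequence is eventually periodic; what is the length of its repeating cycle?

16

Listing terms: x[0] = 15, x[1] = 7, x[2] = 0, x[3] = 13, x[4] = 1, x[5] = 16, x[6] = 10, x[7] = 9, x[8] = 6, x[9] = 14, x[10] = 4, x[11] = 8, x[12] = 3, x[13] = 5, x[14] = 11, x[15] = 12, x[16] = 15.
Since x[16] = x[0] = 15, the sequence is periodic with period 16.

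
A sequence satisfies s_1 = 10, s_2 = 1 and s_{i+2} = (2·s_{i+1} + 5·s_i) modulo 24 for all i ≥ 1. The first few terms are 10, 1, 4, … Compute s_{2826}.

1

s_1 = 10,  s_2 = 1,  s_3 = 4,  s_4 = 13,  s_5 = 22,  s_6 = 13,  s_7 = 16,  s_8 = 1,  s_9 = 10,  s_{10} = 1.
The sequence repeats with period 8.
So s_{2826} = s_{1 + ((2826-1) mod 8)} = s_2 = 1.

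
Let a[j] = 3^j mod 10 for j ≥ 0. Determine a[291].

7

We have a[0] = 1, a[1] = 3, a[2] = 9, a[3] = 7, a[4] = 1.
Since a[4] = a[0] = 1, the sequence is periodic with period 4.
So a[291] = a[0 + ((291-0) mod 4)] = a[3] = 7.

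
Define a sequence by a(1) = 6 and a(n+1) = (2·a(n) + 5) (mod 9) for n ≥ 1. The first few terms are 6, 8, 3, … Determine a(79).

6

Computing terms: a(1) = 6; a(2) = 8; a(3) = 3; a(4) = 2; a(5) = 0; a(6) = 5; a(7) = 6.
The sequence repeats with period 6.
(79 - 1) mod 6 = 0, so a(79) = a(1) = 6.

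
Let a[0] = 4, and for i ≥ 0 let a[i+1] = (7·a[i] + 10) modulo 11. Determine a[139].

7

Computing terms: a[0] = 4,  a[1] = 5,  a[2] = 1,  a[3] = 6,  a[4] = 8,  a[5] = 0,  a[6] = 10,  a[7] = 3,  a[8] = 9,  a[9] = 7,  a[10] = 4.
The sequence repeats with period 10.
So a[139] = a[0 + ((139-0) mod 10)] = a[9] = 7.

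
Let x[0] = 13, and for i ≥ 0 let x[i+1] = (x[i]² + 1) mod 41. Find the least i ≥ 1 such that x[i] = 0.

9

We have x[0] = 13, x[1] = 6, x[2] = 37, x[3] = 17, x[4] = 3, x[5] = 10, x[6] = 19, x[7] = 34, x[8] = 9, x[9] = 0, x[10] = 1, x[11] = 2, x[12] = 5, x[13] = 26, x[14] = 21, x[15] = 32, x[16] = 0.
Since x[16] = x[9] = 0, the sequence is eventually periodic: after a pre-period of length 9 it cycles with period 7.
The value 0 first appears (with i ≥ 1) at x[9].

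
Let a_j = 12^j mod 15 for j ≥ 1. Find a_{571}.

3

Listing terms: a_1 = 12; a_2 = 9; a_3 = 3; a_4 = 6; a_5 = 12.
Since a_5 = a_1 = 12, the sequence is periodic with period 4.
So a_{571} = a_{1 + ((571-1) mod 4)} = a_3 = 3.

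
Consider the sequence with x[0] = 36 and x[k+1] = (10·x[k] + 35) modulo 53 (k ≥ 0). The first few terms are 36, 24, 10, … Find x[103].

Listing terms: x[0] = 36,  x[1] = 24,  x[2] = 10,  x[3] = 29,  x[4] = 7,  x[5] = 52,  x[6] = 25,  x[7] = 20,  x[8] = 23,  x[9] = 0,  x[10] = 35,  x[11] = 14,  x[12] = 16,  x[13] = 36.
The sequence repeats with period 13.
So x[103] = x[0 + ((103-0) mod 13)] = x[12] = 16.

16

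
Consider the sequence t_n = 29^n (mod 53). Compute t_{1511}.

9

Listing terms: t_1 = 29,  t_2 = 46,  t_3 = 9,  t_4 = 49,  t_5 = 43,  t_6 = 28,  t_7 = 17,  t_8 = 16,  t_9 = 40,  t_{10} = 47,  t_{11} = 38,  t_{12} = 42,  t_{13} = 52,  t_{14} = 24,  t_{15} = 7,  t_{16} = 44,  t_{17} = 4,  t_{18} = 10,  t_{19} = 25,  t_{20} = 36,  t_{21} = 37,  t_{22} = 13,  t_{23} = 6,  t_{24} = 15,  t_{25} = 11,  t_{26} = 1,  t_{27} = 29.
The sequence repeats with period 26.
(1511 - 1) mod 26 = 2, so t_{1511} = t_3 = 9.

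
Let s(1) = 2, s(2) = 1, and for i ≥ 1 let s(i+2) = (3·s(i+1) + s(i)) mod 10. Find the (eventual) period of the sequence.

12

Computing terms: s(1) = 2; s(2) = 1; s(3) = 5; s(4) = 6; s(5) = 3; s(6) = 5; s(7) = 8; s(8) = 9; s(9) = 5; s(10) = 4; s(11) = 7; s(12) = 5; s(13) = 2; s(14) = 1.
Since (s(13), s(14)) = (s(1), s(2)) = (2, 1) (two consecutive terms determine the rest), the sequence is periodic with period 12.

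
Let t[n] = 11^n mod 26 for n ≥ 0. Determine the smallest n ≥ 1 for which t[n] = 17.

2

Computing terms: t[0] = 1,  t[1] = 11,  t[2] = 17,  t[3] = 5,  t[4] = 3,  t[5] = 7,  t[6] = 25,  t[7] = 15,  t[8] = 9,  t[9] = 21,  t[10] = 23,  t[11] = 19,  t[12] = 1.
Since t[12] = t[0] = 1, the sequence is periodic with period 12.
The value 17 first appears (with n ≥ 1) at t[2].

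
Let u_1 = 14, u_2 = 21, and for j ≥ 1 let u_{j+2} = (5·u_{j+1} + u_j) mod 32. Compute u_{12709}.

14

Computing terms: u_1 = 14,  u_2 = 21,  u_3 = 23,  u_4 = 8,  u_5 = 31,  u_6 = 3,  u_7 = 14,  u_8 = 9,  u_9 = 27,  u_{10} = 16,  u_{11} = 11,  u_{12} = 7,  u_{13} = 14,  u_{14} = 13,  u_{15} = 15,  u_{16} = 24,  u_{17} = 7,  u_{18} = 27,  u_{19} = 14,  u_{20} = 1,  u_{21} = 19,  u_{22} = 0,  u_{23} = 19,  u_{24} = 31,  u_{25} = 14,  u_{26} = 5,  u_{27} = 7,  u_{28} = 8,  u_{29} = 15,  u_{30} = 19,  u_{31} = 14,  u_{32} = 25,  u_{33} = 11,  u_{34} = 16,  u_{35} = 27,  u_{36} = 23,  u_{37} = 14,  u_{38} = 29,  u_{39} = 31,  u_{40} = 24,  u_{41} = 23,  u_{42} = 11,  u_{43} = 14,  u_{44} = 17,  u_{45} = 3,  u_{46} = 0,  u_{47} = 3,  u_{48} = 15,  u_{49} = 14,  u_{50} = 21.
The sequence repeats with period 48.
So u_{12709} = u_{1 + ((12709-1) mod 48)} = u_{37} = 14.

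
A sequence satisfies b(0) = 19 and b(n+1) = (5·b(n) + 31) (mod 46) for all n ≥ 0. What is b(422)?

Computing terms: b(0) = 19,  b(1) = 34,  b(2) = 17,  b(3) = 24,  b(4) = 13,  b(5) = 4,  b(6) = 5,  b(7) = 10,  b(8) = 35,  b(9) = 22,  b(10) = 3,  b(11) = 0,  b(12) = 31,  b(13) = 2,  b(14) = 41,  b(15) = 6,  b(16) = 15,  b(17) = 14,  b(18) = 9,  b(19) = 30,  b(20) = 43,  b(21) = 16,  b(22) = 19.
The sequence repeats with period 22.
So b(422) = b(0 + ((422-0) mod 22)) = b(4) = 13.

13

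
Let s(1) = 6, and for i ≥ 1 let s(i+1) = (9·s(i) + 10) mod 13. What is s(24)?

Listing terms: s(1) = 6, s(2) = 12, s(3) = 1, s(4) = 6.
The sequence repeats with period 3.
So s(24) = s(1 + ((24-1) mod 3)) = s(3) = 1.

1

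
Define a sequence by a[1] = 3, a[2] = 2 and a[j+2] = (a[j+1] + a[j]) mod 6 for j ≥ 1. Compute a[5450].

We have a[1] = 3,  a[2] = 2,  a[3] = 5,  a[4] = 1,  a[5] = 0,  a[6] = 1,  a[7] = 1,  a[8] = 2,  a[9] = 3,  a[10] = 5,  a[11] = 2,  a[12] = 1,  a[13] = 3,  a[14] = 4,  a[15] = 1,  a[16] = 5,  a[17] = 0,  a[18] = 5,  a[19] = 5,  a[20] = 4,  a[21] = 3,  a[22] = 1,  a[23] = 4,  a[24] = 5,  a[25] = 3,  a[26] = 2.
Since (a[25], a[26]) = (a[1], a[2]) = (3, 2) (two consecutive terms determine the rest), the sequence is periodic with period 24.
(5450 - 1) mod 24 = 1, so a[5450] = a[2] = 2.

2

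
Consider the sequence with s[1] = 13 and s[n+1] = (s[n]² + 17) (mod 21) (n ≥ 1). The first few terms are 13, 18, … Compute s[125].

17

We have s[1] = 13, s[2] = 18, s[3] = 5, s[4] = 0, s[5] = 17, s[6] = 12, s[7] = 14, s[8] = 3, s[9] = 5.
Since s[9] = s[3] = 5, the sequence is eventually periodic: after a pre-period of length 2 it cycles with period 6.
For n ≥ 3, s[n] depends only on (n - 3) mod 6. (125 - 3) mod 6 = 2, so s[125] = s[5] = 17.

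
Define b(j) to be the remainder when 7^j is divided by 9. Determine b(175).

7

We have b(0) = 1,  b(1) = 7,  b(2) = 4,  b(3) = 1.
Since b(3) = b(0) = 1, the sequence is periodic with period 3.
(175 - 0) mod 3 = 1, so b(175) = b(1) = 7.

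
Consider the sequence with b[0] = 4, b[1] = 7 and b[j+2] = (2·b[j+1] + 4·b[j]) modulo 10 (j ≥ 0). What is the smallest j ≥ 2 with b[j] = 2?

6

Computing terms: b[0] = 4,  b[1] = 7,  b[2] = 0,  b[3] = 8,  b[4] = 6,  b[5] = 4,  b[6] = 2,  b[7] = 0,  b[8] = 8.
Since (b[7], b[8]) = (b[2], b[3]) = (0, 8) (two consecutive terms determine the rest), the sequence is eventually periodic: after a pre-period of length 2 it cycles with period 5.
The value 2 first appears (with j ≥ 2) at b[6].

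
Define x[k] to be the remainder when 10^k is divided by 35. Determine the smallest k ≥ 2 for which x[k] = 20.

3

Listing terms: x[1] = 10, x[2] = 30, x[3] = 20, x[4] = 25, x[5] = 5, x[6] = 15, x[7] = 10.
The sequence repeats with period 6.
The value 20 first appears (with k ≥ 2) at x[3].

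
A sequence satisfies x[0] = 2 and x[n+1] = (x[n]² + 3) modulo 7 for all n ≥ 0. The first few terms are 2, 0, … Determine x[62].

3

Listing terms: x[0] = 2,  x[1] = 0,  x[2] = 3,  x[3] = 5,  x[4] = 0.
Since x[4] = x[1] = 0, the sequence is eventually periodic: after a pre-period of length 1 it cycles with period 3.
For n ≥ 1, x[n] depends only on (n - 1) mod 3. (62 - 1) mod 3 = 1, so x[62] = x[2] = 3.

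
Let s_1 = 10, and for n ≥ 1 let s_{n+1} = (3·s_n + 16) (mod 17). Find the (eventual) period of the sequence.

16

We have s_1 = 10,  s_2 = 12,  s_3 = 1,  s_4 = 2,  s_5 = 5,  s_6 = 14,  s_7 = 7,  s_8 = 3,  s_9 = 8,  s_{10} = 6,  s_{11} = 0,  s_{12} = 16,  s_{13} = 13,  s_{14} = 4,  s_{15} = 11,  s_{16} = 15,  s_{17} = 10.
Since s_{17} = s_1 = 10, the sequence is periodic with period 16.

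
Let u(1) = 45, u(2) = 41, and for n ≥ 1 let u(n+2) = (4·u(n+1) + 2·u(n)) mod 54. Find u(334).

Computing terms: u(1) = 45, u(2) = 41, u(3) = 38, u(4) = 18, u(5) = 40, u(6) = 34, u(7) = 0, u(8) = 14, u(9) = 2, u(10) = 36, u(11) = 40, u(12) = 16, u(13) = 36, u(14) = 14, u(15) = 20, u(16) = 0, u(17) = 40, u(18) = 52, u(19) = 18, u(20) = 14, u(21) = 38, u(22) = 18.
Since (u(21), u(22)) = (u(3), u(4)) = (38, 18) (two consecutive terms determine the rest), the sequence is eventually periodic: after a pre-period of length 2 it cycles with period 18.
For n ≥ 3, u(n) depends only on (n - 3) mod 18. (334 - 3) mod 18 = 7, so u(334) = u(10) = 36.

36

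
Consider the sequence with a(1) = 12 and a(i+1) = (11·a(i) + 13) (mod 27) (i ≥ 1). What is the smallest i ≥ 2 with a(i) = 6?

15

Computing terms: a(1) = 12; a(2) = 10; a(3) = 15; a(4) = 16; a(5) = 0; a(6) = 13; a(7) = 21; a(8) = 1; a(9) = 24; a(10) = 7; a(11) = 9; a(12) = 4; a(13) = 3; a(14) = 19; a(15) = 6; a(16) = 25; a(17) = 18; a(18) = 22; a(19) = 12.
Since a(19) = a(1) = 12, the sequence is periodic with period 18.
The value 6 first appears (with i ≥ 2) at a(15).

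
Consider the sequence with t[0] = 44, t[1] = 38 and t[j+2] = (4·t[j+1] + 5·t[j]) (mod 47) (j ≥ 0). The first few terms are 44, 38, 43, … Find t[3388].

Listing terms: t[0] = 44,  t[1] = 38,  t[2] = 43,  t[3] = 33,  t[4] = 18,  t[5] = 2,  t[6] = 4,  t[7] = 26,  t[8] = 30,  t[9] = 15,  t[10] = 22,  t[11] = 22,  t[12] = 10,  t[13] = 9,  t[14] = 39,  t[15] = 13,  t[16] = 12,  t[17] = 19,  t[18] = 42,  t[19] = 28,  t[20] = 40,  t[21] = 18,  t[22] = 37,  t[23] = 3,  t[24] = 9,  t[25] = 4,  t[26] = 14,  t[27] = 29,  t[28] = 45,  t[29] = 43,  t[30] = 21,  t[31] = 17,  t[32] = 32,  t[33] = 25,  t[34] = 25,  t[35] = 37,  t[36] = 38,  t[37] = 8,  t[38] = 34,  t[39] = 35,  t[40] = 28,  t[41] = 5,  t[42] = 19,  t[43] = 7,  t[44] = 29,  t[45] = 10,  t[46] = 44,  t[47] = 38.
Since (t[46], t[47]) = (t[0], t[1]) = (44, 38) (two consecutive terms determine the rest), the sequence is periodic with period 46.
(3388 - 0) mod 46 = 30, so t[3388] = t[30] = 21.

21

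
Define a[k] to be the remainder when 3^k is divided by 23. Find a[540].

a[1] = 3,  a[2] = 9,  a[3] = 4,  a[4] = 12,  a[5] = 13,  a[6] = 16,  a[7] = 2,  a[8] = 6,  a[9] = 18,  a[10] = 8,  a[11] = 1,  a[12] = 3.
Since a[12] = a[1] = 3, the sequence is periodic with period 11.
(540 - 1) mod 11 = 0, so a[540] = a[1] = 3.

3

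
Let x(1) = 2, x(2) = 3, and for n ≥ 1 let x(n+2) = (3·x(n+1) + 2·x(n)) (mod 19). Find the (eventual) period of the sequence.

Computing terms: x(1) = 2, x(2) = 3, x(3) = 13, x(4) = 7, x(5) = 9, x(6) = 3, x(7) = 8, x(8) = 11, x(9) = 11, x(10) = 17, x(11) = 16, x(12) = 6, x(13) = 12, x(14) = 10, x(15) = 16, x(16) = 11, x(17) = 8, x(18) = 8, x(19) = 2, x(20) = 3.
Since (x(19), x(20)) = (x(1), x(2)) = (2, 3) (two consecutive terms determine the rest), the sequence is periodic with period 18.

18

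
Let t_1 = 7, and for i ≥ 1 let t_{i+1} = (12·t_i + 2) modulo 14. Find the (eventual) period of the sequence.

6

Computing terms: t_1 = 7; t_2 = 2; t_3 = 12; t_4 = 6; t_5 = 4; t_6 = 8; t_7 = 0; t_8 = 2.
Since t_8 = t_2 = 2, the sequence is eventually periodic: after a pre-period of length 1 it cycles with period 6.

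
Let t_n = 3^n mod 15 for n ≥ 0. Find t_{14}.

Listing terms: t_0 = 1,  t_1 = 3,  t_2 = 9,  t_3 = 12,  t_4 = 6,  t_5 = 3.
Since t_5 = t_1 = 3, the sequence is eventually periodic: after a pre-period of length 1 it cycles with period 4.
For n ≥ 1, t_n depends only on (n - 1) mod 4. (14 - 1) mod 4 = 1, so t_{14} = t_2 = 9.

9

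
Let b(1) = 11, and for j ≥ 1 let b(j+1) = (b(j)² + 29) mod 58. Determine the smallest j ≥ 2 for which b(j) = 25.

Computing terms: b(1) = 11; b(2) = 34; b(3) = 25; b(4) = 16; b(5) = 53; b(6) = 54; b(7) = 45; b(8) = 24; b(9) = 25.
Since b(9) = b(3) = 25, the sequence is eventually periodic: after a pre-period of length 2 it cycles with period 6.
The value 25 first appears (with j ≥ 2) at b(3).

3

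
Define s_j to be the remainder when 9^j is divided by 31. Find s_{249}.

Computing terms: s_0 = 1,  s_1 = 9,  s_2 = 19,  s_3 = 16,  s_4 = 20,  s_5 = 25,  s_6 = 8,  s_7 = 10,  s_8 = 28,  s_9 = 4,  s_{10} = 5,  s_{11} = 14,  s_{12} = 2,  s_{13} = 18,  s_{14} = 7,  s_{15} = 1.
The sequence repeats with period 15.
(249 - 0) mod 15 = 9, so s_{249} = s_9 = 4.

4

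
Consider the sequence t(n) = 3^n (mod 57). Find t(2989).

3

Listing terms: t(0) = 1,  t(1) = 3,  t(2) = 9,  t(3) = 27,  t(4) = 24,  t(5) = 15,  t(6) = 45,  t(7) = 21,  t(8) = 6,  t(9) = 18,  t(10) = 54,  t(11) = 48,  t(12) = 30,  t(13) = 33,  t(14) = 42,  t(15) = 12,  t(16) = 36,  t(17) = 51,  t(18) = 39,  t(19) = 3.
Since t(19) = t(1) = 3, the sequence is eventually periodic: after a pre-period of length 1 it cycles with period 18.
For n ≥ 1, t(n) depends only on (n - 1) mod 18. (2989 - 1) mod 18 = 0, so t(2989) = t(1) = 3.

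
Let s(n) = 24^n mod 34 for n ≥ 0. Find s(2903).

12

s(0) = 1; s(1) = 24; s(2) = 32; s(3) = 20; s(4) = 4; s(5) = 28; s(6) = 26; s(7) = 12; s(8) = 16; s(9) = 10; s(10) = 2; s(11) = 14; s(12) = 30; s(13) = 6; s(14) = 8; s(15) = 22; s(16) = 18; s(17) = 24.
Since s(17) = s(1) = 24, the sequence is eventually periodic: after a pre-period of length 1 it cycles with period 16.
For n ≥ 1, s(n) depends only on (n - 1) mod 16. (2903 - 1) mod 16 = 6, so s(2903) = s(7) = 12.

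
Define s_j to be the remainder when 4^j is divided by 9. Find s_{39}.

1

We have s_0 = 1; s_1 = 4; s_2 = 7; s_3 = 1.
The sequence repeats with period 3.
(39 - 0) mod 3 = 0, so s_{39} = s_0 = 1.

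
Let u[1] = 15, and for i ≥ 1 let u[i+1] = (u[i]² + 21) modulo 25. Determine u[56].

21

Listing terms: u[1] = 15,  u[2] = 21,  u[3] = 12,  u[4] = 15.
The sequence repeats with period 3.
So u[56] = u[1 + ((56-1) mod 3)] = u[2] = 21.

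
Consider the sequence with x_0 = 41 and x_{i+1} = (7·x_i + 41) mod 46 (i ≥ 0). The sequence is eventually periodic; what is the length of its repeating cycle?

22

x_0 = 41,  x_1 = 6,  x_2 = 37,  x_3 = 24,  x_4 = 25,  x_5 = 32,  x_6 = 35,  x_7 = 10,  x_8 = 19,  x_9 = 36,  x_{10} = 17,  x_{11} = 22,  x_{12} = 11,  x_{13} = 26,  x_{14} = 39,  x_{15} = 38,  x_{16} = 31,  x_{17} = 28,  x_{18} = 7,  x_{19} = 44,  x_{20} = 27,  x_{21} = 0,  x_{22} = 41.
Since x_{22} = x_0 = 41, the sequence is periodic with period 22.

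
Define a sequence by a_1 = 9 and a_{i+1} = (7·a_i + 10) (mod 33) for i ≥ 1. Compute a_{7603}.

Listing terms: a_1 = 9, a_2 = 7, a_3 = 26, a_4 = 27, a_5 = 1, a_6 = 17, a_7 = 30, a_8 = 22, a_9 = 32, a_{10} = 3, a_{11} = 31, a_{12} = 29, a_{13} = 15, a_{14} = 16, a_{15} = 23, a_{16} = 6, a_{17} = 19, a_{18} = 11, a_{19} = 21, a_{20} = 25, a_{21} = 20, a_{22} = 18, a_{23} = 4, a_{24} = 5, a_{25} = 12, a_{26} = 28, a_{27} = 8, a_{28} = 0, a_{29} = 10, a_{30} = 14, a_{31} = 9.
The sequence repeats with period 30.
(7603 - 1) mod 30 = 12, so a_{7603} = a_{13} = 15.

15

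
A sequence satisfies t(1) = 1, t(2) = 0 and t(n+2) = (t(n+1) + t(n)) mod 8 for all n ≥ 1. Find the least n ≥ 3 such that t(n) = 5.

7

We have t(1) = 1,  t(2) = 0,  t(3) = 1,  t(4) = 1,  t(5) = 2,  t(6) = 3,  t(7) = 5,  t(8) = 0,  t(9) = 5,  t(10) = 5,  t(11) = 2,  t(12) = 7,  t(13) = 1,  t(14) = 0.
Since (t(13), t(14)) = (t(1), t(2)) = (1, 0) (two consecutive terms determine the rest), the sequence is periodic with period 12.
The value 5 first appears (with n ≥ 3) at t(7).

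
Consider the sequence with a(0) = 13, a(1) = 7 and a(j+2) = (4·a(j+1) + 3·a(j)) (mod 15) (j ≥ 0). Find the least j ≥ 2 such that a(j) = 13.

a(0) = 13; a(1) = 7; a(2) = 7; a(3) = 4; a(4) = 7; a(5) = 10; a(6) = 1; a(7) = 4; a(8) = 4; a(9) = 13; a(10) = 4; a(11) = 10; a(12) = 7; a(13) = 13; a(14) = 13; a(15) = 1; a(16) = 13; a(17) = 10; a(18) = 4; a(19) = 1; a(20) = 1; a(21) = 7; a(22) = 1; a(23) = 10; a(24) = 13; a(25) = 7.
Since (a(24), a(25)) = (a(0), a(1)) = (13, 7) (two consecutive terms determine the rest), the sequence is periodic with period 24.
The value 13 first appears (with j ≥ 2) at a(9).

9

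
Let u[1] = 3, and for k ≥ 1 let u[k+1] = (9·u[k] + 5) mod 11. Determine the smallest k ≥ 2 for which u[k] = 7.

3

Listing terms: u[1] = 3,  u[2] = 10,  u[3] = 7,  u[4] = 2,  u[5] = 1,  u[6] = 3.
The sequence repeats with period 5.
The value 7 first appears (with k ≥ 2) at u[3].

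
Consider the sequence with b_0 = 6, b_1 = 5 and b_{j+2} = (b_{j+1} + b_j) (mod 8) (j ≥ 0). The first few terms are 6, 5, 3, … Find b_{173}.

3

Computing terms: b_0 = 6, b_1 = 5, b_2 = 3, b_3 = 0, b_4 = 3, b_5 = 3, b_6 = 6, b_7 = 1, b_8 = 7, b_9 = 0, b_{10} = 7, b_{11} = 7, b_{12} = 6, b_{13} = 5.
Since (b_{12}, b_{13}) = (b_0, b_1) = (6, 5) (two consecutive terms determine the rest), the sequence is periodic with period 12.
So b_{173} = b_{0 + ((173-0) mod 12)} = b_5 = 3.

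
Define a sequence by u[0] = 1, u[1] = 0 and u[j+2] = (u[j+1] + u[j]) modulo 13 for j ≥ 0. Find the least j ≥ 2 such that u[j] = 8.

7

u[0] = 1,  u[1] = 0,  u[2] = 1,  u[3] = 1,  u[4] = 2,  u[5] = 3,  u[6] = 5,  u[7] = 8,  u[8] = 0,  u[9] = 8,  u[10] = 8,  u[11] = 3,  u[12] = 11,  u[13] = 1,  u[14] = 12,  u[15] = 0,  u[16] = 12,  u[17] = 12,  u[18] = 11,  u[19] = 10,  u[20] = 8,  u[21] = 5,  u[22] = 0,  u[23] = 5,  u[24] = 5,  u[25] = 10,  u[26] = 2,  u[27] = 12,  u[28] = 1,  u[29] = 0.
The sequence repeats with period 28.
The value 8 first appears (with j ≥ 2) at u[7].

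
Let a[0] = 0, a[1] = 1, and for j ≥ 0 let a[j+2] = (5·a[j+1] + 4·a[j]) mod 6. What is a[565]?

5

Listing terms: a[0] = 0, a[1] = 1, a[2] = 5, a[3] = 5, a[4] = 3, a[5] = 5, a[6] = 1, a[7] = 1, a[8] = 3, a[9] = 1, a[10] = 5.
Since (a[9], a[10]) = (a[1], a[2]) = (1, 5) (two consecutive terms determine the rest), the sequence is eventually periodic: after a pre-period of length 1 it cycles with period 8.
For j ≥ 1, a[j] depends only on (j - 1) mod 8. (565 - 1) mod 8 = 4, so a[565] = a[5] = 5.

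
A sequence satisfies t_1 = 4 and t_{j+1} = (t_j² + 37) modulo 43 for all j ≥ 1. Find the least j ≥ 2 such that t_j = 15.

t_1 = 4,  t_2 = 10,  t_3 = 8,  t_4 = 15,  t_5 = 4.
Since t_5 = t_1 = 4, the sequence is periodic with period 4.
The value 15 first appears (with j ≥ 2) at t_4.

4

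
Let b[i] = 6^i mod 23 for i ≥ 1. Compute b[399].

Computing terms: b[1] = 6,  b[2] = 13,  b[3] = 9,  b[4] = 8,  b[5] = 2,  b[6] = 12,  b[7] = 3,  b[8] = 18,  b[9] = 16,  b[10] = 4,  b[11] = 1,  b[12] = 6.
Since b[12] = b[1] = 6, the sequence is periodic with period 11.
(399 - 1) mod 11 = 2, so b[399] = b[3] = 9.

9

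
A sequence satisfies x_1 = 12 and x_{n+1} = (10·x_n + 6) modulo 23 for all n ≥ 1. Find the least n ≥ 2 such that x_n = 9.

16

x_1 = 12,  x_2 = 11,  x_3 = 1,  x_4 = 16,  x_5 = 5,  x_6 = 10,  x_7 = 14,  x_8 = 8,  x_9 = 17,  x_{10} = 15,  x_{11} = 18,  x_{12} = 2,  x_{13} = 3,  x_{14} = 13,  x_{15} = 21,  x_{16} = 9,  x_{17} = 4,  x_{18} = 0,  x_{19} = 6,  x_{20} = 20,  x_{21} = 22,  x_{22} = 19,  x_{23} = 12.
The sequence repeats with period 22.
The value 9 first appears (with n ≥ 2) at x_{16}.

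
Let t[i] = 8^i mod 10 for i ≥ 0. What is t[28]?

6

Listing terms: t[0] = 1,  t[1] = 8,  t[2] = 4,  t[3] = 2,  t[4] = 6,  t[5] = 8.
Since t[5] = t[1] = 8, the sequence is eventually periodic: after a pre-period of length 1 it cycles with period 4.
For i ≥ 1, t[i] depends only on (i - 1) mod 4. (28 - 1) mod 4 = 3, so t[28] = t[4] = 6.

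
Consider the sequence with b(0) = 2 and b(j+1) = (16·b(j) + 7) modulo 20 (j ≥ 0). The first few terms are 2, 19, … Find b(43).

We have b(0) = 2, b(1) = 19, b(2) = 11, b(3) = 3, b(4) = 15, b(5) = 7, b(6) = 19.
Since b(6) = b(1) = 19, the sequence is eventually periodic: after a pre-period of length 1 it cycles with period 5.
For j ≥ 1, b(j) depends only on (j - 1) mod 5. (43 - 1) mod 5 = 2, so b(43) = b(3) = 3.

3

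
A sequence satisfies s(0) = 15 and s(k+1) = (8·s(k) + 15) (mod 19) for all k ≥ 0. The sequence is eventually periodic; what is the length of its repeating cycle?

6

We have s(0) = 15, s(1) = 2, s(2) = 12, s(3) = 16, s(4) = 10, s(5) = 0, s(6) = 15.
The sequence repeats with period 6.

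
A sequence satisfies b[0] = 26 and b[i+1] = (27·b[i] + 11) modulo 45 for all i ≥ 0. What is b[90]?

2

Listing terms: b[0] = 26,  b[1] = 38,  b[2] = 2,  b[3] = 20,  b[4] = 11,  b[5] = 38.
Since b[5] = b[1] = 38, the sequence is eventually periodic: after a pre-period of length 1 it cycles with period 4.
For i ≥ 1, b[i] depends only on (i - 1) mod 4. (90 - 1) mod 4 = 1, so b[90] = b[2] = 2.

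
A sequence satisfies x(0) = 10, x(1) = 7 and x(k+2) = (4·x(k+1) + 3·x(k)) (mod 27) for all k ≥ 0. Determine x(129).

10

Listing terms: x(0) = 10,  x(1) = 7,  x(2) = 4,  x(3) = 10,  x(4) = 25,  x(5) = 22,  x(6) = 1,  x(7) = 16,  x(8) = 13,  x(9) = 19,  x(10) = 7,  x(11) = 4.
Since (x(10), x(11)) = (x(1), x(2)) = (7, 4) (two consecutive terms determine the rest), the sequence is eventually periodic: after a pre-period of length 1 it cycles with period 9.
For k ≥ 1, x(k) depends only on (k - 1) mod 9. (129 - 1) mod 9 = 2, so x(129) = x(3) = 10.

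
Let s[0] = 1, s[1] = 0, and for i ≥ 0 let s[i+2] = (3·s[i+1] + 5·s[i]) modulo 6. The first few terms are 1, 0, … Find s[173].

3

Listing terms: s[0] = 1, s[1] = 0, s[2] = 5, s[3] = 3, s[4] = 4, s[5] = 3, s[6] = 5, s[7] = 0, s[8] = 1, s[9] = 3, s[10] = 2, s[11] = 3, s[12] = 1, s[13] = 0.
Since (s[12], s[13]) = (s[0], s[1]) = (1, 0) (two consecutive terms determine the rest), the sequence is periodic with period 12.
(173 - 0) mod 12 = 5, so s[173] = s[5] = 3.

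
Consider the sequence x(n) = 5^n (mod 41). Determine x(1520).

Listing terms: x(1) = 5,  x(2) = 25,  x(3) = 2,  x(4) = 10,  x(5) = 9,  x(6) = 4,  x(7) = 20,  x(8) = 18,  x(9) = 8,  x(10) = 40,  x(11) = 36,  x(12) = 16,  x(13) = 39,  x(14) = 31,  x(15) = 32,  x(16) = 37,  x(17) = 21,  x(18) = 23,  x(19) = 33,  x(20) = 1,  x(21) = 5.
Since x(21) = x(1) = 5, the sequence is periodic with period 20.
(1520 - 1) mod 20 = 19, so x(1520) = x(20) = 1.

1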